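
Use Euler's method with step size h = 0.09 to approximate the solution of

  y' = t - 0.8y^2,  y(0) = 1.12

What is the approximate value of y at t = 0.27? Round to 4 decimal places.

0.9111

Euler: y_{n+1} = y_n + h·f(t_n, y_n).
t=0.000000, y=1.120000: f=-1.003520 → y ← 1.120000 + 0.09·(-1.003520) = 1.029683
t=0.090000, y=1.029683: f=-0.758198 → y ← 1.029683 + 0.09·(-0.758198) = 0.961445
t=0.180000, y=0.961445: f=-0.559502 → y ← 0.961445 + 0.09·(-0.559502) = 0.911090
y(0.27) ≈ 0.9111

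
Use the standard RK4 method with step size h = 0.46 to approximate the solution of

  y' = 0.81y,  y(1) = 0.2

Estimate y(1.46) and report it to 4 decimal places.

RK4: k1 = f(t_n, y_n); k2 = f(t_n + h/2, y_n + (h/2)·k1); k3 = f(t_n + h/2, y_n + (h/2)·k2); k4 = f(t_n + h, y_n + h·k3); y_{n+1} = y_n + (h/6)·(k1 + 2k2 + 2k3 + k4).
t=1.000000, y=0.200000:
  k1 = f(1.000000, 0.200000) = 0.162000
  k2 = f(1.230000, 0.237260) = 0.192181
  k3 = f(1.230000, 0.244202) = 0.197803
  k4 = f(1.460000, 0.290989) = 0.235701
  y ← 0.200000 + (0.46/6)·(k1 + 2k2 + 2k3 + k4) = 0.290288
y(1.46) ≈ 0.2903

0.2903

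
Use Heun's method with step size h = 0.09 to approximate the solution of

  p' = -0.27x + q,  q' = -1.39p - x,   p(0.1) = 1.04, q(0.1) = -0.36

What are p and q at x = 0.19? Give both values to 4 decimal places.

0.9978, -0.5010

Heun on (p,q): k1 = f(x_n, state_n); k2 = f(x_n + h, state_n + h·k1); state_{n+1} = state_n + (h/2)·(k1 + k2).
0.100000: (1.040000, -0.360000)
  k1 = (-0.387000, -1.545600)
  predictor → (1.005170, -0.499104)
  k2 = (-0.550404, -1.587186)
  → (0.997817, -0.500975)
(p(0.19), q(0.19)) ≈ (0.9978, -0.5010)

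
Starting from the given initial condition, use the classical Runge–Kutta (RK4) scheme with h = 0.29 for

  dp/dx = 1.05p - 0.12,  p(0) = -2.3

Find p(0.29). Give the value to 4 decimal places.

RK4: k1 = f(x_n, p_n); k2 = f(x_n + h/2, p_n + (h/2)·k1); k3 = f(x_n + h/2, p_n + (h/2)·k2); k4 = f(x_n + h, p_n + h·k3); p_{n+1} = p_n + (h/6)·(k1 + 2k2 + 2k3 + k4).
x=0.000000, p=-2.300000:
  k1 = f(0.000000, -2.300000) = -2.535000
  k2 = f(0.145000, -2.667575) = -2.920954
  k3 = f(0.145000, -2.723538) = -2.979715
  k4 = f(0.290000, -3.164117) = -3.442323
  p ← -2.300000 + (0.29/6)·(k1 + 2k2 + 2k3 + k4) = -3.159302
p(0.29) ≈ -3.1593

-3.1593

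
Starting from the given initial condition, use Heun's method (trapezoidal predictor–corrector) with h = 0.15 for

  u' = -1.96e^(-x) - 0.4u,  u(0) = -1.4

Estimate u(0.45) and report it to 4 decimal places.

-1.8150

Heun: k1 = f(x_n, u_n); k2 = f(x_n + h, u_n + h·k1); u_{n+1} = u_n + (h/2)·(k1 + k2).
x=0.000000, u=-1.400000:
  k1 = f(0.000000, -1.400000) = -1.400000
  k2 = f(0.150000, -1.610000) = -1.042988
  u ← -1.400000 + (0.15/2)·(-1.400000 + (-1.042988)) = -1.583224
x=0.150000, u=-1.583224:
  k1 = f(0.150000, -1.583224) = -1.053698
  k2 = f(0.300000, -1.741279) = -0.755492
  u ← -1.583224 + (0.15/2)·(-1.053698 + (-0.755492)) = -1.718913
x=0.300000, u=-1.718913:
  k1 = f(0.300000, -1.718913) = -0.764438
  k2 = f(0.450000, -1.833579) = -0.516320
  u ← -1.718913 + (0.15/2)·(-0.764438 + (-0.516320)) = -1.814970
u(0.45) ≈ -1.8150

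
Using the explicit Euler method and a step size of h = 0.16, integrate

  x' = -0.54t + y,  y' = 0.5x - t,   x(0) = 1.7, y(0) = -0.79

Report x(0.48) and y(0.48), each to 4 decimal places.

1.3389, -0.4885

Euler on (x,y): x_{n+1} = x_n + h·x', y_{n+1} = y_n + h·y'.
0.000000: (1.700000, -0.790000); f=(-0.790000, 0.850000) → (1.573600, -0.654000)
0.160000: (1.573600, -0.654000); f=(-0.740400, 0.626800) → (1.455136, -0.553712)
0.320000: (1.455136, -0.553712); f=(-0.726512, 0.407568) → (1.338894, -0.488501)
(x(0.48), y(0.48)) ≈ (1.3389, -0.4885)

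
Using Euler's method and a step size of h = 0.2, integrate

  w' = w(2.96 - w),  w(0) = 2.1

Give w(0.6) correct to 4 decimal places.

2.8438

Euler: w_{n+1} = w_n + h·f(t_n, w_n).
t=0.000000, w=2.100000: f=1.806000 → w ← 2.100000 + 0.2·1.806000 = 2.461200
t=0.200000, w=2.461200: f=1.227647 → w ← 2.461200 + 0.2·1.227647 = 2.706729
t=0.400000, w=2.706729: f=0.685535 → w ← 2.706729 + 0.2·0.685535 = 2.843836
w(0.6) ≈ 2.8438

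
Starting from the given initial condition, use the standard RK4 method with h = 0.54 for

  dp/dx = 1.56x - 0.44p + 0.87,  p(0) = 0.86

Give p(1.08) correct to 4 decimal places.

RK4: k1 = f(x_n, p_n); k2 = f(x_n + h/2, p_n + (h/2)·k1); k3 = f(x_n + h/2, p_n + (h/2)·k2); k4 = f(x_n + h, p_n + h·k3); p_{n+1} = p_n + (h/6)·(k1 + 2k2 + 2k3 + k4).
x=0.000000, p=0.860000:
  k1 = f(0.000000, 0.860000) = 0.491600
  k2 = f(0.270000, 0.992732) = 0.854398
  k3 = f(0.270000, 1.090687) = 0.811298
  k4 = f(0.540000, 1.298101) = 1.141236
  p ← 0.860000 + (0.54/6)·(k1 + 2k2 + 2k3 + k4) = 1.306780
x=0.540000, p=1.306780:
  k1 = f(0.540000, 1.306780) = 1.137417
  k2 = f(0.810000, 1.613883) = 1.423492
  k3 = f(0.810000, 1.691123) = 1.389506
  k4 = f(1.080000, 2.057114) = 1.649670
  p ← 1.306780 + (0.54/6)·(k1 + 2k2 + 2k3 + k4) = 2.063958
p(1.08) ≈ 2.0640

2.0640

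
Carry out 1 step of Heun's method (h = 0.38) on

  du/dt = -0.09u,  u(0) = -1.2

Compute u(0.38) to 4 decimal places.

Heun: k1 = f(t_n, u_n); k2 = f(t_n + h, u_n + h·k1); u_{n+1} = u_n + (h/2)·(k1 + k2).
t=0.000000, u=-1.200000:
  k1 = f(0.000000, -1.200000) = 0.108000
  k2 = f(0.380000, -1.158960) = 0.104306
  u ← -1.200000 + (0.38/2)·(0.108000 + 0.104306) = -1.159662
u(0.38) ≈ -1.1597

-1.1597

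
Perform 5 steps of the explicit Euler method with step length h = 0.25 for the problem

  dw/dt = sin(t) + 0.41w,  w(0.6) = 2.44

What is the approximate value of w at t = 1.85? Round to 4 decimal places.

5.2244

Euler: w_{n+1} = w_n + h·f(t_n, w_n).
t=0.600000, w=2.440000: f=1.565042 → w ← 2.440000 + 0.25·1.565042 = 2.831261
t=0.850000, w=2.831261: f=1.912097 → w ← 2.831261 + 0.25·1.912097 = 3.309285
t=1.100000, w=3.309285: f=2.248014 → w ← 3.309285 + 0.25·2.248014 = 3.871288
t=1.350000, w=3.871288: f=2.562952 → w ← 3.871288 + 0.25·2.562952 = 4.512026
t=1.600000, w=4.512026: f=2.849504 → w ← 4.512026 + 0.25·2.849504 = 5.224402
w(1.85) ≈ 5.2244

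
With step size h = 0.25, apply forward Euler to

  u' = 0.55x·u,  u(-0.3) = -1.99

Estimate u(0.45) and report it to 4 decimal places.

Euler: u_{n+1} = u_n + h·f(x_n, u_n).
x=-0.300000, u=-1.990000: f=0.328350 → u ← -1.990000 + 0.25·0.328350 = -1.907912
x=-0.050000, u=-1.907912: f=0.052468 → u ← -1.907912 + 0.25·0.052468 = -1.894796
x=0.200000, u=-1.894796: f=-0.208428 → u ← -1.894796 + 0.25·(-0.208428) = -1.946902
u(0.45) ≈ -1.9469

-1.9469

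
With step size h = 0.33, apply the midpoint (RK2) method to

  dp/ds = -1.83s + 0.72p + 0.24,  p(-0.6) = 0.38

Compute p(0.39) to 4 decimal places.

Midpoint: k1 = f(s_n, p_n); k2 = f(s_n + h/2, p_n + (h/2)·k1); p_{n+1} = p_n + h·k2.
s=-0.600000, p=0.380000:
  k1 = f(-0.600000, 0.380000) = 1.611600
  k2 = f(-0.435000, 0.645914) = 1.501108
  p ← 0.380000 + 0.33·1.501108 = 0.875366
s=-0.270000, p=0.875366:
  k1 = f(-0.270000, 0.875366) = 1.364363
  k2 = f(-0.105000, 1.100486) = 1.224500
  p ← 0.875366 + 0.33·1.224500 = 1.279451
s=0.060000, p=1.279451:
  k1 = f(0.060000, 1.279451) = 1.051404
  k2 = f(0.225000, 1.452932) = 0.874361
  p ← 1.279451 + 0.33·0.874361 = 1.567990
p(0.39) ≈ 1.5680

1.5680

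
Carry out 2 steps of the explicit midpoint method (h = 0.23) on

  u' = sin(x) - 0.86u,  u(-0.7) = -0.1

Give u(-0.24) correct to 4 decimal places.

-0.2295

Midpoint: k1 = f(x_n, u_n); k2 = f(x_n + h/2, u_n + (h/2)·k1); u_{n+1} = u_n + h·k2.
x=-0.700000, u=-0.100000:
  k1 = f(-0.700000, -0.100000) = -0.558218
  k2 = f(-0.585000, -0.164195) = -0.410992
  u ← -0.100000 + 0.23·(-0.410992) = -0.194528
x=-0.470000, u=-0.194528:
  k1 = f(-0.470000, -0.194528) = -0.285592
  k2 = f(-0.355000, -0.227371) = -0.152051
  u ← -0.194528 + 0.23·(-0.152051) = -0.229500
u(-0.24) ≈ -0.2295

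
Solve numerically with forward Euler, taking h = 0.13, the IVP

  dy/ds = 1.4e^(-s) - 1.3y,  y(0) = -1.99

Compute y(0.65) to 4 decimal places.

-0.3026

Euler: y_{n+1} = y_n + h·f(s_n, y_n).
s=0.000000, y=-1.990000: f=3.987000 → y ← -1.990000 + 0.13·3.987000 = -1.471690
s=0.130000, y=-1.471690: f=3.142531 → y ← -1.471690 + 0.13·3.142531 = -1.063161
s=0.260000, y=-1.063161: f=2.461582 → y ← -1.063161 + 0.13·2.461582 = -0.743155
s=0.390000, y=-0.743155: f=1.913982 → y ← -0.743155 + 0.13·1.913982 = -0.494338
s=0.520000, y=-0.494338: f=1.474968 → y ← -0.494338 + 0.13·1.474968 = -0.302592
y(0.65) ≈ -0.3026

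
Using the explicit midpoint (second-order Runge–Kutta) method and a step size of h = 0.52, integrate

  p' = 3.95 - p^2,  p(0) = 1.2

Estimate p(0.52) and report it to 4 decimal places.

Midpoint: k1 = f(t_n, p_n); k2 = f(t_n + h/2, p_n + (h/2)·k1); p_{n+1} = p_n + h·k2.
t=0.000000, p=1.200000:
  k1 = f(0.000000, 1.200000) = 2.510000
  k2 = f(0.260000, 1.852600) = 0.517873
  p ← 1.200000 + 0.52·0.517873 = 1.469294
p(0.52) ≈ 1.4693

1.4693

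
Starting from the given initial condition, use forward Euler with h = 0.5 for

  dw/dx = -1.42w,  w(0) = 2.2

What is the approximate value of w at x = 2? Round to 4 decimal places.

0.0156

Euler: w_{n+1} = w_n + h·f(x_n, w_n).
x=0.000000, w=2.200000: f=-3.124000 → w ← 2.200000 + 0.5·(-3.124000) = 0.638000
x=0.500000, w=0.638000: f=-0.905960 → w ← 0.638000 + 0.5·(-0.905960) = 0.185020
x=1.000000, w=0.185020: f=-0.262728 → w ← 0.185020 + 0.5·(-0.262728) = 0.053656
x=1.500000, w=0.053656: f=-0.076191 → w ← 0.053656 + 0.5·(-0.076191) = 0.015560
w(2) ≈ 0.0156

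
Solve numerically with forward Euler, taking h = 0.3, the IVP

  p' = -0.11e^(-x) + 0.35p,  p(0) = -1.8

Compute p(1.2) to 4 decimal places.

-2.7914

Euler: p_{n+1} = p_n + h·f(x_n, p_n).
x=0.000000, p=-1.800000: f=-0.740000 → p ← -1.800000 + 0.3·(-0.740000) = -2.022000
x=0.300000, p=-2.022000: f=-0.789190 → p ← -2.022000 + 0.3·(-0.789190) = -2.258757
x=0.600000, p=-2.258757: f=-0.850934 → p ← -2.258757 + 0.3·(-0.850934) = -2.514037
x=0.900000, p=-2.514037: f=-0.924636 → p ← -2.514037 + 0.3·(-0.924636) = -2.791428
p(1.2) ≈ -2.7914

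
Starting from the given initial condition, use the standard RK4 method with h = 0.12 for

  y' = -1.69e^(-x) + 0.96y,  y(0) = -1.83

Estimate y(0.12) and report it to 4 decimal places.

RK4: k1 = f(x_n, y_n); k2 = f(x_n + h/2, y_n + (h/2)·k1); k3 = f(x_n + h/2, y_n + (h/2)·k2); k4 = f(x_n + h, y_n + h·k3); y_{n+1} = y_n + (h/6)·(k1 + 2k2 + 2k3 + k4).
x=0.000000, y=-1.830000:
  k1 = f(0.000000, -1.830000) = -3.446800
  k2 = f(0.060000, -2.036808) = -3.546918
  k3 = f(0.060000, -2.042815) = -3.552685
  k4 = f(0.120000, -2.256322) = -3.664965
  y ← -1.830000 + (0.12/6)·(k1 + 2k2 + 2k3 + k4) = -2.256219
y(0.12) ≈ -2.2562

-2.2562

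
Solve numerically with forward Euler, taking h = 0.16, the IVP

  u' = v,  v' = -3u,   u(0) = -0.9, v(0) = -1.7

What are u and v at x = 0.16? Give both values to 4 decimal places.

Euler on (u,v): u_{n+1} = u_n + h·u', v_{n+1} = v_n + h·v'.
0.000000: (-0.900000, -1.700000); f=(-1.700000, 2.700000) → (-1.172000, -1.268000)
(u(0.16), v(0.16)) ≈ (-1.1720, -1.2680)

-1.1720, -1.2680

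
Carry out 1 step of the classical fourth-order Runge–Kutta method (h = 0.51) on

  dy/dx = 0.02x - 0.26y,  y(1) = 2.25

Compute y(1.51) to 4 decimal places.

RK4: k1 = f(x_n, y_n); k2 = f(x_n + h/2, y_n + (h/2)·k1); k3 = f(x_n + h/2, y_n + (h/2)·k2); k4 = f(x_n + h, y_n + h·k3); y_{n+1} = y_n + (h/6)·(k1 + 2k2 + 2k3 + k4).
x=1.000000, y=2.250000:
  k1 = f(1.000000, 2.250000) = -0.565000
  k2 = f(1.255000, 2.105925) = -0.522440
  k3 = f(1.255000, 2.116778) = -0.525262
  k4 = f(1.510000, 1.982116) = -0.485150
  y ← 2.250000 + (0.51/6)·(k1 + 2k2 + 2k3 + k4) = 1.982628
y(1.51) ≈ 1.9826

1.9826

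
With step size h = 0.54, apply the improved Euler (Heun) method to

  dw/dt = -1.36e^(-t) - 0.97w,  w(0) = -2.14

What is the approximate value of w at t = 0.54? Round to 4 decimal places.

Heun: k1 = f(t_n, w_n); k2 = f(t_n + h, w_n + h·k1); w_{n+1} = w_n + (h/2)·(k1 + k2).
t=0.000000, w=-2.140000:
  k1 = f(0.000000, -2.140000) = 0.715800
  k2 = f(0.540000, -1.753468) = 0.908326
  w ← -2.140000 + (0.54/2)·(0.715800 + 0.908326) = -1.701486
w(0.54) ≈ -1.7015

-1.7015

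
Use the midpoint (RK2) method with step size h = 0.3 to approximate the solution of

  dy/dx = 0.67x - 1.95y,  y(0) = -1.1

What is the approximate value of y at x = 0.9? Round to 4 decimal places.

Midpoint: k1 = f(x_n, y_n); k2 = f(x_n + h/2, y_n + (h/2)·k1); y_{n+1} = y_n + h·k2.
x=0.000000, y=-1.100000:
  k1 = f(0.000000, -1.100000) = 2.145000
  k2 = f(0.150000, -0.778250) = 1.618088
  y ← -1.100000 + 0.3·1.618088 = -0.614574
x=0.300000, y=-0.614574:
  k1 = f(0.300000, -0.614574) = 1.399419
  k2 = f(0.450000, -0.404661) = 1.090589
  y ← -0.614574 + 0.3·1.090589 = -0.287397
x=0.600000, y=-0.287397:
  k1 = f(0.600000, -0.287397) = 0.962424
  k2 = f(0.750000, -0.143033) = 0.781415
  y ← -0.287397 + 0.3·0.781415 = -0.052973
y(0.9) ≈ -0.0530

-0.0530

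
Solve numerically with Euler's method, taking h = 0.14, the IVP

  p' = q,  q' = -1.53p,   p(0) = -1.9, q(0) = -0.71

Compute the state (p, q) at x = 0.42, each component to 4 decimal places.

Euler on (p,q): p_{n+1} = p_n + h·p', q_{n+1} = q_n + h·q'.
0.000000: (-1.900000, -0.710000); f=(-0.710000, 2.907000) → (-1.999400, -0.303020)
0.140000: (-1.999400, -0.303020); f=(-0.303020, 3.059082) → (-2.041823, 0.125251)
0.280000: (-2.041823, 0.125251); f=(0.125251, 3.123989) → (-2.024288, 0.562610)
(p(0.42), q(0.42)) ≈ (-2.0243, 0.5626)

-2.0243, 0.5626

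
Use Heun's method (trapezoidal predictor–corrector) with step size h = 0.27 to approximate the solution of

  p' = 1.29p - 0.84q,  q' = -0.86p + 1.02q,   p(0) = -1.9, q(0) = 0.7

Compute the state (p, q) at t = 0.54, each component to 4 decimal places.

Heun on (p,q): k1 = f(t_n, state_n); k2 = f(t_n + h, state_n + h·k1); state_{n+1} = state_n + (h/2)·(k1 + k2).
0.000000: (-1.900000, 0.700000)
  k1 = (-3.039000, 2.348000)
  predictor → (-2.720530, 1.333960)
  k2 = (-4.630010, 3.700295)
  → (-2.935316, 1.516520)
0.270000: (-2.935316, 1.516520)
  k1 = (-5.060435, 4.071222)
  predictor → (-4.301634, 2.615750)
  k2 = (-7.746337, 6.367470)
  → (-4.664231, 2.925743)
(p(0.54), q(0.54)) ≈ (-4.6642, 2.9257)

-4.6642, 2.9257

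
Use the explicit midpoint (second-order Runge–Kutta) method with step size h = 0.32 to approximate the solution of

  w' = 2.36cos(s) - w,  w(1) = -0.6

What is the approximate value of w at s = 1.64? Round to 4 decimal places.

-0.1095

Midpoint: k1 = f(s_n, w_n); k2 = f(s_n + h/2, w_n + (h/2)·k1); w_{n+1} = w_n + h·k2.
s=1.000000, w=-0.600000:
  k1 = f(1.000000, -0.600000) = 1.875113
  k2 = f(1.160000, -0.299982) = 1.242423
  w ← -0.600000 + 0.32·1.242423 = -0.202425
s=1.320000, w=-0.202425:
  k1 = f(1.320000, -0.202425) = 0.788119
  k2 = f(1.480000, -0.076326) = 0.290311
  w ← -0.202425 + 0.32·0.290311 = -0.109525
w(1.64) ≈ -0.1095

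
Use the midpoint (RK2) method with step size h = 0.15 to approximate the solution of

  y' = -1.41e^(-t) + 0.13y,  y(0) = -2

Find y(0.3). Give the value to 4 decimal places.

Midpoint: k1 = f(t_n, y_n); k2 = f(t_n + h/2, y_n + (h/2)·k1); y_{n+1} = y_n + h·k2.
t=0.000000, y=-2.000000:
  k1 = f(0.000000, -2.000000) = -1.670000
  k2 = f(0.075000, -2.125250) = -1.584401
  y ← -2.000000 + 0.15·(-1.584401) = -2.237660
t=0.150000, y=-2.237660:
  k1 = f(0.150000, -2.237660) = -1.504494
  k2 = f(0.225000, -2.350497) = -1.431473
  y ← -2.237660 + 0.15·(-1.431473) = -2.452381
y(0.3) ≈ -2.4524

-2.4524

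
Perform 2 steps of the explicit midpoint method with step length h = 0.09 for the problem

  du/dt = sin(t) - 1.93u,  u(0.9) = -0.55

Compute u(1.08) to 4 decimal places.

Midpoint: k1 = f(t_n, u_n); k2 = f(t_n + h/2, u_n + (h/2)·k1); u_{n+1} = u_n + h·k2.
t=0.900000, u=-0.550000:
  k1 = f(0.900000, -0.550000) = 1.844827
  k2 = f(0.945000, -0.466983) = 1.711774
  u ← -0.550000 + 0.09·1.711774 = -0.395940
t=0.990000, u=-0.395940:
  k1 = f(0.990000, -0.395940) = 1.600191
  k2 = f(1.035000, -0.323932) = 1.485051
  u ← -0.395940 + 0.09·1.485051 = -0.262286
u(1.08) ≈ -0.2623

-0.2623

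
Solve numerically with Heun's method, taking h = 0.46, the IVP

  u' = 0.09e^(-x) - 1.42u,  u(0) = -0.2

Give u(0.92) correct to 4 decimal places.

-0.0386

Heun: k1 = f(x_n, u_n); k2 = f(x_n + h, u_n + h·k1); u_{n+1} = u_n + (h/2)·(k1 + k2).
x=0.000000, u=-0.200000:
  k1 = f(0.000000, -0.200000) = 0.374000
  k2 = f(0.460000, -0.027960) = 0.096519
  u ← -0.200000 + (0.46/2)·(0.374000 + 0.096519) = -0.091781
x=0.460000, u=-0.091781:
  k1 = f(0.460000, -0.091781) = 0.187144
  k2 = f(0.920000, -0.005694) = 0.043953
  u ← -0.091781 + (0.46/2)·(0.187144 + 0.043953) = -0.038628
u(0.92) ≈ -0.0386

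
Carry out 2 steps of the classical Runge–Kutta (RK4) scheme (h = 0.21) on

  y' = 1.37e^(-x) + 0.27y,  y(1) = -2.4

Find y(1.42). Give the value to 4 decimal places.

RK4: k1 = f(x_n, y_n); k2 = f(x_n + h/2, y_n + (h/2)·k1); k3 = f(x_n + h/2, y_n + (h/2)·k2); k4 = f(x_n + h, y_n + h·k3); y_{n+1} = y_n + (h/6)·(k1 + 2k2 + 2k3 + k4).
x=1.000000, y=-2.400000:
  k1 = f(1.000000, -2.400000) = -0.144005
  k2 = f(1.105000, -2.415121) = -0.198324
  k3 = f(1.105000, -2.420824) = -0.199864
  k4 = f(1.210000, -2.441971) = -0.250802
  y ← -2.400000 + (0.21/6)·(k1 + 2k2 + 2k3 + k4) = -2.441691
x=1.210000, y=-2.441691:
  k1 = f(1.210000, -2.441691) = -0.250726
  k2 = f(1.315000, -2.468018) = -0.298555
  k3 = f(1.315000, -2.473040) = -0.299911
  k4 = f(1.420000, -2.504673) = -0.345113
  y ← -2.441691 + (0.21/6)·(k1 + 2k2 + 2k3 + k4) = -2.504438
y(1.42) ≈ -2.5044

-2.5044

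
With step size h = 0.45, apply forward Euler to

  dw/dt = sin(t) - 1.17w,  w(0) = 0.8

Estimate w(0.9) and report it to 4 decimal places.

0.3751

Euler: w_{n+1} = w_n + h·f(t_n, w_n).
t=0.000000, w=0.800000: f=-0.936000 → w ← 0.800000 + 0.45·(-0.936000) = 0.378800
t=0.450000, w=0.378800: f=-0.008230 → w ← 0.378800 + 0.45·(-0.008230) = 0.375096
w(0.9) ≈ 0.3751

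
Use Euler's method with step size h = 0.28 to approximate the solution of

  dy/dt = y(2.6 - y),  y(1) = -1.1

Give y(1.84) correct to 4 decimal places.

Euler: y_{n+1} = y_n + h·f(t_n, y_n).
t=1.000000, y=-1.100000: f=-4.070000 → y ← -1.100000 + 0.28·(-4.070000) = -2.239600
t=1.280000, y=-2.239600: f=-10.838768 → y ← -2.239600 + 0.28·(-10.838768) = -5.274455
t=1.560000, y=-5.274455: f=-41.533460 → y ← -5.274455 + 0.28·(-41.533460) = -16.903824
y(1.84) ≈ -16.9038

-16.9038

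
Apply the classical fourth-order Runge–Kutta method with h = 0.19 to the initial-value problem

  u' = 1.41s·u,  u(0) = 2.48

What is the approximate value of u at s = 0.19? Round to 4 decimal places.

2.5439

RK4: k1 = f(s_n, u_n); k2 = f(s_n + h/2, u_n + (h/2)·k1); k3 = f(s_n + h/2, u_n + (h/2)·k2); k4 = f(s_n + h, u_n + h·k3); u_{n+1} = u_n + (h/6)·(k1 + 2k2 + 2k3 + k4).
s=0.000000, u=2.480000:
  k1 = f(0.000000, 2.480000) = 0.000000
  k2 = f(0.095000, 2.480000) = 0.332196
  k3 = f(0.095000, 2.511559) = 0.336423
  k4 = f(0.190000, 2.543920) = 0.681516
  u ← 2.480000 + (0.19/6)·(k1 + 2k2 + 2k3 + k4) = 2.543927
u(0.19) ≈ 2.5439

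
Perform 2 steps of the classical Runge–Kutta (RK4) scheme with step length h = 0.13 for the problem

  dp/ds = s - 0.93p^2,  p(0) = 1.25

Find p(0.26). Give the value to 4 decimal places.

RK4: k1 = f(s_n, p_n); k2 = f(s_n + h/2, p_n + (h/2)·k1); k3 = f(s_n + h/2, p_n + (h/2)·k2); k4 = f(s_n + h, p_n + h·k3); p_{n+1} = p_n + (h/6)·(k1 + 2k2 + 2k3 + k4).
s=0.000000, p=1.250000:
  k1 = f(0.000000, 1.250000) = -1.453125
  k2 = f(0.065000, 1.155547) = -1.176818
  k3 = f(0.065000, 1.173507) = -1.215720
  k4 = f(0.130000, 1.091956) = -0.978903
  p ← 1.250000 + (0.13/6)·(k1 + 2k2 + 2k3 + k4) = 1.093629
s=0.130000, p=1.093629:
  k1 = f(0.130000, 1.093629) = -0.982303
  k2 = f(0.195000, 1.029780) = -0.791215
  k3 = f(0.195000, 1.042200) = -0.815149
  k4 = f(0.260000, 0.987660) = -0.647189
  p ← 1.093629 + (0.13/6)·(k1 + 2k2 + 2k3 + k4) = 0.988715
p(0.26) ≈ 0.9887

0.9887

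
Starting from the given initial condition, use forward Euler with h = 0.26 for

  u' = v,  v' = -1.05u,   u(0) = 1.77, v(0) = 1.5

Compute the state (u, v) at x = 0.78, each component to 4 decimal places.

Euler on (u,v): u_{n+1} = u_n + h·u', v_{n+1} = v_n + h·v'.
0.000000: (1.770000, 1.500000); f=(1.500000, -1.858500) → (2.160000, 1.016790)
0.260000: (2.160000, 1.016790); f=(1.016790, -2.268000) → (2.424365, 0.427110)
0.520000: (2.424365, 0.427110); f=(0.427110, -2.545584) → (2.535414, -0.234742)
(u(0.78), v(0.78)) ≈ (2.5354, -0.2347)

2.5354, -0.2347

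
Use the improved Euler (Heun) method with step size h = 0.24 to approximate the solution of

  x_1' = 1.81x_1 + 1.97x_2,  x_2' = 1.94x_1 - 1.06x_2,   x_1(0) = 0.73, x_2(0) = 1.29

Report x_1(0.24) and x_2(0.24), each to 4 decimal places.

Heun on (x_1,x_2): k1 = f(t_n, state_n); k2 = f(t_n + h, state_n + h·k1); state_{n+1} = state_n + (h/2)·(k1 + k2).
0.000000: (0.730000, 1.290000)
  k1 = (3.862600, 0.048800)
  predictor → (1.657024, 1.301712)
  k2 = (5.563586, 1.834812)
  → (1.861142, 1.516033)
(x_1(0.24), x_2(0.24)) ≈ (1.8611, 1.5160)

1.8611, 1.5160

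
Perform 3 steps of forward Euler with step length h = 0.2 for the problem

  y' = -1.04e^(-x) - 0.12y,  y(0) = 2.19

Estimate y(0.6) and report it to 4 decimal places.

Euler: y_{n+1} = y_n + h·f(x_n, y_n).
x=0.000000, y=2.190000: f=-1.302800 → y ← 2.190000 + 0.2·(-1.302800) = 1.929440
x=0.200000, y=1.929440: f=-1.083013 → y ← 1.929440 + 0.2·(-1.083013) = 1.712837
x=0.400000, y=1.712837: f=-0.902673 → y ← 1.712837 + 0.2·(-0.902673) = 1.532303
y(0.6) ≈ 1.5323

1.5323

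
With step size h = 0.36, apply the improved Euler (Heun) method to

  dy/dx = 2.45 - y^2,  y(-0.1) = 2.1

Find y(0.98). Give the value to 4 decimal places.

1.6366

Heun: k1 = f(x_n, y_n); k2 = f(x_n + h, y_n + h·k1); y_{n+1} = y_n + (h/2)·(k1 + k2).
x=-0.100000, y=2.100000:
  k1 = f(-0.100000, 2.100000) = -1.960000
  k2 = f(0.260000, 1.394400) = 0.505649
  y ← 2.100000 + (0.36/2)·(-1.960000 + 0.505649) = 1.838217
x=0.260000, y=1.838217:
  k1 = f(0.260000, 1.838217) = -0.929041
  k2 = f(0.620000, 1.503762) = 0.188700
  y ← 1.838217 + (0.36/2)·(-0.929041 + 0.188700) = 1.704955
x=0.620000, y=1.704955:
  k1 = f(0.620000, 1.704955) = -0.456873
  k2 = f(0.980000, 1.540481) = 0.076918
  y ← 1.704955 + (0.36/2)·(-0.456873 + 0.076918) = 1.636563
y(0.98) ≈ 1.6366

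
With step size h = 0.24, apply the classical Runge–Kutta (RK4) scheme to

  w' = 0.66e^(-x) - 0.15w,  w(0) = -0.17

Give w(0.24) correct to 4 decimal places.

-0.0258

RK4: k1 = f(x_n, w_n); k2 = f(x_n + h/2, w_n + (h/2)·k1); k3 = f(x_n + h/2, w_n + (h/2)·k2); k4 = f(x_n + h, w_n + h·k3); w_{n+1} = w_n + (h/6)·(k1 + 2k2 + 2k3 + k4).
x=0.000000, w=-0.170000:
  k1 = f(0.000000, -0.170000) = 0.685500
  k2 = f(0.120000, -0.087740) = 0.598528
  k3 = f(0.120000, -0.098177) = 0.600094
  k4 = f(0.240000, -0.025977) = 0.523071
  w ← -0.170000 + (0.24/6)·(k1 + 2k2 + 2k3 + k4) = -0.025767
w(0.24) ≈ -0.0258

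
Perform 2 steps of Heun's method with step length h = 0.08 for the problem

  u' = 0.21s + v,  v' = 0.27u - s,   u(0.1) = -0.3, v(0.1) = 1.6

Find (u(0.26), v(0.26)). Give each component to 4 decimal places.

-0.0406, 1.5638

Heun on (u,v): k1 = f(s_n, state_n); k2 = f(s_n + h, state_n + h·k1); state_{n+1} = state_n + (h/2)·(k1 + k2).
0.100000: (-0.300000, 1.600000)
  k1 = (1.621000, -0.181000)
  predictor → (-0.170320, 1.585520)
  k2 = (1.623320, -0.225986)
  → (-0.170227, 1.583721)
0.180000: (-0.170227, 1.583721)
  k1 = (1.621521, -0.225961)
  predictor → (-0.040506, 1.565644)
  k2 = (1.620244, -0.270937)
  → (-0.040557, 1.563845)
(u(0.26), v(0.26)) ≈ (-0.0406, 1.5638)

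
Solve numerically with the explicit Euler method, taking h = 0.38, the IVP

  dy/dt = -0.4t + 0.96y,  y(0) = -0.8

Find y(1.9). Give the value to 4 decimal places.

-4.6178

Euler: y_{n+1} = y_n + h·f(t_n, y_n).
t=0.000000, y=-0.800000: f=-0.768000 → y ← -0.800000 + 0.38·(-0.768000) = -1.091840
t=0.380000, y=-1.091840: f=-1.200166 → y ← -1.091840 + 0.38·(-1.200166) = -1.547903
t=0.760000, y=-1.547903: f=-1.789987 → y ← -1.547903 + 0.38·(-1.789987) = -2.228098
t=1.140000, y=-2.228098: f=-2.594974 → y ← -2.228098 + 0.38·(-2.594974) = -3.214189
t=1.520000, y=-3.214189: f=-3.693621 → y ← -3.214189 + 0.38·(-3.693621) = -4.617765
y(1.9) ≈ -4.6178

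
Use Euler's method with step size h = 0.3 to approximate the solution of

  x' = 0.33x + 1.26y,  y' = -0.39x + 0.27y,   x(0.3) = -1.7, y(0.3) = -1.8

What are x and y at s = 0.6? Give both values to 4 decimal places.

Euler on (x,y): x_{n+1} = x_n + h·x', y_{n+1} = y_n + h·y'.
0.300000: (-1.700000, -1.800000); f=(-2.829000, 0.177000) → (-2.548700, -1.746900)
(x(0.6), y(0.6)) ≈ (-2.5487, -1.7469)

-2.5487, -1.7469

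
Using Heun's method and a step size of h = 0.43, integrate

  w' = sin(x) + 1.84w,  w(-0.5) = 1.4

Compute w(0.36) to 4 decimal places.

5.8274

Heun: k1 = f(x_n, w_n); k2 = f(x_n + h, w_n + h·k1); w_{n+1} = w_n + (h/2)·(k1 + k2).
x=-0.500000, w=1.400000:
  k1 = f(-0.500000, 1.400000) = 2.096574
  k2 = f(-0.070000, 2.301527) = 4.164867
  w ← 1.400000 + (0.43/2)·(2.096574 + 4.164867) = 2.746210
x=-0.070000, w=2.746210:
  k1 = f(-0.070000, 2.746210) = 4.983083
  k2 = f(0.360000, 4.888936) = 9.347916
  w ← 2.746210 + (0.43/2)·(4.983083 + 9.347916) = 5.827375
w(0.36) ≈ 5.8274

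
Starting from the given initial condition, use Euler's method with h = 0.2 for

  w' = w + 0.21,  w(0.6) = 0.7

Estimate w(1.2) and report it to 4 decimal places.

Euler: w_{n+1} = w_n + h·f(t_n, w_n).
t=0.600000, w=0.700000: f=0.910000 → w ← 0.700000 + 0.2·0.910000 = 0.882000
t=0.800000, w=0.882000: f=1.092000 → w ← 0.882000 + 0.2·1.092000 = 1.100400
t=1.000000, w=1.100400: f=1.310400 → w ← 1.100400 + 0.2·1.310400 = 1.362480
w(1.2) ≈ 1.3625

1.3625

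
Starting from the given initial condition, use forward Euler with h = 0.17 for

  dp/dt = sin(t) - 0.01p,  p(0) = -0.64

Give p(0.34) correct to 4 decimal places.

-0.6091

Euler: p_{n+1} = p_n + h·f(t_n, p_n).
t=0.000000, p=-0.640000: f=0.006400 → p ← -0.640000 + 0.17·0.006400 = -0.638912
t=0.170000, p=-0.638912: f=0.175571 → p ← -0.638912 + 0.17·0.175571 = -0.609065
p(0.34) ≈ -0.6091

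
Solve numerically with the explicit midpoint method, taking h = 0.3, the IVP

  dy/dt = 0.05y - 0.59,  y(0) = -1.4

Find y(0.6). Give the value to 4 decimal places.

-1.8020

Midpoint: k1 = f(t_n, y_n); k2 = f(t_n + h/2, y_n + (h/2)·k1); y_{n+1} = y_n + h·k2.
t=0.000000, y=-1.400000:
  k1 = f(0.000000, -1.400000) = -0.660000
  k2 = f(0.150000, -1.499000) = -0.664950
  y ← -1.400000 + 0.3·(-0.664950) = -1.599485
t=0.300000, y=-1.599485:
  k1 = f(0.300000, -1.599485) = -0.669974
  k2 = f(0.450000, -1.699981) = -0.674999
  y ← -1.599485 + 0.3·(-0.674999) = -1.801985
y(0.6) ≈ -1.8020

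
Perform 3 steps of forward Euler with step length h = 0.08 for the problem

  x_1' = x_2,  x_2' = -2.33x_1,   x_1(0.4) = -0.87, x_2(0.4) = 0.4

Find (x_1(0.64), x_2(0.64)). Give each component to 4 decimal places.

-0.7356, 0.8662

Euler on (x_1,x_2): x_1_{n+1} = x_1_n + h·x_1', x_2_{n+1} = x_2_n + h·x_2'.
0.400000: (-0.870000, 0.400000); f=(0.400000, 2.027100) → (-0.838000, 0.562168)
0.480000: (-0.838000, 0.562168); f=(0.562168, 1.952540) → (-0.793027, 0.718371)
0.560000: (-0.793027, 0.718371); f=(0.718371, 1.847752) → (-0.735557, 0.866191)
(x_1(0.64), x_2(0.64)) ≈ (-0.7356, 0.8662)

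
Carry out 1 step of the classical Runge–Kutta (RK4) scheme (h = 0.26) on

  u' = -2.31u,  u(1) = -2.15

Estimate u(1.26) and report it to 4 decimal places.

-1.1805

RK4: k1 = f(x_n, u_n); k2 = f(x_n + h/2, u_n + (h/2)·k1); k3 = f(x_n + h/2, u_n + (h/2)·k2); k4 = f(x_n + h, u_n + h·k3); u_{n+1} = u_n + (h/6)·(k1 + 2k2 + 2k3 + k4).
x=1.000000, u=-2.150000:
  k1 = f(1.000000, -2.150000) = 4.966500
  k2 = f(1.130000, -1.504355) = 3.475060
  k3 = f(1.130000, -1.698242) = 3.922939
  k4 = f(1.260000, -1.130036) = 2.610383
  u ← -2.150000 + (0.26/6)·(k1 + 2k2 + 2k3 + k4) = -1.180508
u(1.26) ≈ -1.1805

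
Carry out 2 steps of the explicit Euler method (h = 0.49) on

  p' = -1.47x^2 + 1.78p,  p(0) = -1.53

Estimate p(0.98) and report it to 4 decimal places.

Euler: p_{n+1} = p_n + h·f(x_n, p_n).
x=0.000000, p=-1.530000: f=-2.723400 → p ← -1.530000 + 0.49·(-2.723400) = -2.864466
x=0.490000, p=-2.864466: f=-5.451696 → p ← -2.864466 + 0.49·(-5.451696) = -5.535797
p(0.98) ≈ -5.5358

-5.5358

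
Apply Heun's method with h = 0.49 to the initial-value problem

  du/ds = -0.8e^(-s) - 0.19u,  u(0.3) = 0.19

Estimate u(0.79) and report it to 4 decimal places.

-0.0475

Heun: k1 = f(s_n, u_n); k2 = f(s_n + h, u_n + h·k1); u_{n+1} = u_n + (h/2)·(k1 + k2).
s=0.300000, u=0.190000:
  k1 = f(0.300000, 0.190000) = -0.628755
  k2 = f(0.790000, -0.118090) = -0.340639
  u ← 0.190000 + (0.49/2)·(-0.628755 + (-0.340639)) = -0.047501
u(0.79) ≈ -0.0475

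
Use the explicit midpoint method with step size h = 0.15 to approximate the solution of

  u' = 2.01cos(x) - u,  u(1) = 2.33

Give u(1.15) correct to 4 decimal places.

2.1379

Midpoint: k1 = f(x_n, u_n); k2 = f(x_n + h/2, u_n + (h/2)·k1); u_{n+1} = u_n + h·k2.
x=1.000000, u=2.330000:
  k1 = f(1.000000, 2.330000) = -1.243992
  k2 = f(1.075000, 2.236701) = -1.280479
  u ← 2.330000 + 0.15·(-1.280479) = 2.137928
u(1.15) ≈ 2.1379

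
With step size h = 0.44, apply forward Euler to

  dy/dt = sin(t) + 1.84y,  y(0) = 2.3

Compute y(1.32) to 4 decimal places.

14.3076

Euler: y_{n+1} = y_n + h·f(t_n, y_n).
t=0.000000, y=2.300000: f=4.232000 → y ← 2.300000 + 0.44·4.232000 = 4.162080
t=0.440000, y=4.162080: f=8.084167 → y ← 4.162080 + 0.44·8.084167 = 7.719113
t=0.880000, y=7.719113: f=14.973907 → y ← 7.719113 + 0.44·14.973907 = 14.307633
y(1.32) ≈ 14.3076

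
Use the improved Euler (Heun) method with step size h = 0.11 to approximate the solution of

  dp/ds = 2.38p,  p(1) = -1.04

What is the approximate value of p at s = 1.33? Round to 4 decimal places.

Heun: k1 = f(s_n, p_n); k2 = f(s_n + h, p_n + h·k1); p_{n+1} = p_n + (h/2)·(k1 + k2).
s=1.000000, p=-1.040000:
  k1 = f(1.000000, -1.040000) = -2.475200
  k2 = f(1.110000, -1.312272) = -3.123207
  p ← -1.040000 + (0.11/2)·(-2.475200 + (-3.123207)) = -1.347912
s=1.110000, p=-1.347912:
  k1 = f(1.110000, -1.347912) = -3.208032
  k2 = f(1.220000, -1.700796) = -4.047894
  p ← -1.347912 + (0.11/2)·(-3.208032 + (-4.047894)) = -1.746988
s=1.220000, p=-1.746988:
  k1 = f(1.220000, -1.746988) = -4.157832
  k2 = f(1.330000, -2.204350) = -5.246353
  p ← -1.746988 + (0.11/2)·(-4.157832 + (-5.246353)) = -2.264218
p(1.33) ≈ -2.2642

-2.2642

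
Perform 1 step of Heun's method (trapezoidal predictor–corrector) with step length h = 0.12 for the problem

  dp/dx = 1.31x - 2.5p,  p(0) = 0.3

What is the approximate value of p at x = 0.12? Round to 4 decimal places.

0.2329

Heun: k1 = f(x_n, p_n); k2 = f(x_n + h, p_n + h·k1); p_{n+1} = p_n + (h/2)·(k1 + k2).
x=0.000000, p=0.300000:
  k1 = f(0.000000, 0.300000) = -0.750000
  k2 = f(0.120000, 0.210000) = -0.367800
  p ← 0.300000 + (0.12/2)·(-0.750000 + (-0.367800)) = 0.232932
p(0.12) ≈ 0.2329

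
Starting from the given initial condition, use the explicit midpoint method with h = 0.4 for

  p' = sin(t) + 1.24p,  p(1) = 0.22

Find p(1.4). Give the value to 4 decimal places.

Midpoint: k1 = f(t_n, p_n); k2 = f(t_n + h/2, p_n + (h/2)·k1); p_{n+1} = p_n + h·k2.
t=1.000000, p=0.220000:
  k1 = f(1.000000, 0.220000) = 1.114271
  k2 = f(1.200000, 0.442854) = 1.481178
  p ← 0.220000 + 0.4·1.481178 = 0.812471
p(1.4) ≈ 0.8125

0.8125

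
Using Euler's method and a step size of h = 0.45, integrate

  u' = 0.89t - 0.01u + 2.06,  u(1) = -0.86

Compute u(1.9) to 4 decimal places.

Euler: u_{n+1} = u_n + h·f(t_n, u_n).
t=1.000000, u=-0.860000: f=2.958600 → u ← -0.860000 + 0.45·2.958600 = 0.471370
t=1.450000, u=0.471370: f=3.345786 → u ← 0.471370 + 0.45·3.345786 = 1.976974
u(1.9) ≈ 1.9770

1.9770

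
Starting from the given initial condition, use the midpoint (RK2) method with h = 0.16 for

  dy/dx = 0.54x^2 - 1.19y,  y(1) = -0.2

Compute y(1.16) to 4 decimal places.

Midpoint: k1 = f(x_n, y_n); k2 = f(x_n + h/2, y_n + (h/2)·k1); y_{n+1} = y_n + h·k2.
x=1.000000, y=-0.200000:
  k1 = f(1.000000, -0.200000) = 0.778000
  k2 = f(1.080000, -0.137760) = 0.793790
  y ← -0.200000 + 0.16·0.793790 = -0.072994
y(1.16) ≈ -0.0730

-0.0730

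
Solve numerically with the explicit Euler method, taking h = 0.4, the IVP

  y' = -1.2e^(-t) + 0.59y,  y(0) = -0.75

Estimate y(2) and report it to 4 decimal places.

Euler: y_{n+1} = y_n + h·f(t_n, y_n).
t=0.000000, y=-0.750000: f=-1.642500 → y ← -0.750000 + 0.4·(-1.642500) = -1.407000
t=0.400000, y=-1.407000: f=-1.634514 → y ← -1.407000 + 0.4·(-1.634514) = -2.060806
t=0.800000, y=-2.060806: f=-1.755070 → y ← -2.060806 + 0.4·(-1.755070) = -2.762834
t=1.200000, y=-2.762834: f=-1.991505 → y ← -2.762834 + 0.4·(-1.991505) = -3.559436
t=1.600000, y=-3.559436: f=-2.342343 → y ← -3.559436 + 0.4·(-2.342343) = -4.496373
y(2) ≈ -4.4964

-4.4964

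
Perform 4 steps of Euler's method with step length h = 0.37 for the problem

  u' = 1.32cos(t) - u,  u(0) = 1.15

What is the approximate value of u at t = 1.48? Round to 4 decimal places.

Euler: u_{n+1} = u_n + h·f(t_n, u_n).
t=0.000000, u=1.150000: f=0.170000 → u ← 1.150000 + 0.37·0.170000 = 1.212900
t=0.370000, u=1.212900: f=0.017772 → u ← 1.212900 + 0.37·0.017772 = 1.219476
t=0.740000, u=1.219476: f=-0.244697 → u ← 1.219476 + 0.37·(-0.244697) = 1.128938
t=1.110000, u=1.128938: f=-0.541985 → u ← 1.128938 + 0.37·(-0.541985) = 0.928403
u(1.48) ≈ 0.9284

0.9284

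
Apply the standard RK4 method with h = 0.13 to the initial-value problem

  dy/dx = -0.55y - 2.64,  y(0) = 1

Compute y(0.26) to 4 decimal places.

0.2272

RK4: k1 = f(x_n, y_n); k2 = f(x_n + h/2, y_n + (h/2)·k1); k3 = f(x_n + h/2, y_n + (h/2)·k2); k4 = f(x_n + h, y_n + h·k3); y_{n+1} = y_n + (h/6)·(k1 + 2k2 + 2k3 + k4).
x=0.000000, y=1.000000:
  k1 = f(0.000000, 1.000000) = -3.190000
  k2 = f(0.065000, 0.792650) = -3.075958
  k3 = f(0.065000, 0.800063) = -3.080035
  k4 = f(0.130000, 0.599596) = -2.969778
  y ← 1.000000 + (0.13/6)·(k1 + 2k2 + 2k3 + k4) = 0.599778
x=0.130000, y=0.599778:
  k1 = f(0.130000, 0.599778) = -2.969878
  k2 = f(0.195000, 0.406736) = -2.863705
  k3 = f(0.195000, 0.413638) = -2.867501
  k4 = f(0.260000, 0.227003) = -2.764852
  y ← 0.599778 + (0.13/6)·(k1 + 2k2 + 2k3 + k4) = 0.227174
y(0.26) ≈ 0.2272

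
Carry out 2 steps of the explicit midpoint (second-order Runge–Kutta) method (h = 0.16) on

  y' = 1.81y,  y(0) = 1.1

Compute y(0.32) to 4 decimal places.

1.9503

Midpoint: k1 = f(t_n, y_n); k2 = f(t_n + h/2, y_n + (h/2)·k1); y_{n+1} = y_n + h·k2.
t=0.000000, y=1.100000:
  k1 = f(0.000000, 1.100000) = 1.991000
  k2 = f(0.080000, 1.259280) = 2.279297
  y ← 1.100000 + 0.16·2.279297 = 1.464687
t=0.160000, y=1.464687:
  k1 = f(0.160000, 1.464687) = 2.651084
  k2 = f(0.240000, 1.676774) = 3.034961
  y ← 1.464687 + 0.16·3.034961 = 1.950281
y(0.32) ≈ 1.9503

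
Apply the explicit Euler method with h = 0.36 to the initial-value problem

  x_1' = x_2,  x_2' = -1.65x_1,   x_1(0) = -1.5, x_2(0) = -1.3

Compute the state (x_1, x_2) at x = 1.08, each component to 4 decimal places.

-1.8416, 2.0164

Euler on (x_1,x_2): x_1_{n+1} = x_1_n + h·x_1', x_2_{n+1} = x_2_n + h·x_2'.
0.000000: (-1.500000, -1.300000); f=(-1.300000, 2.475000) → (-1.968000, -0.409000)
0.360000: (-1.968000, -0.409000); f=(-0.409000, 3.247200) → (-2.115240, 0.759992)
0.720000: (-2.115240, 0.759992); f=(0.759992, 3.490146) → (-1.841643, 2.016445)
(x_1(1.08), x_2(1.08)) ≈ (-1.8416, 2.0164)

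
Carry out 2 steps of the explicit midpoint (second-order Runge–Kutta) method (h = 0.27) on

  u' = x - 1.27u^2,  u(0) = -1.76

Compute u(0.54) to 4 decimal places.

Midpoint: k1 = f(x_n, u_n); k2 = f(x_n + h/2, u_n + (h/2)·k1); u_{n+1} = u_n + h·k2.
x=0.000000, u=-1.760000:
  k1 = f(0.000000, -1.760000) = -3.933952
  k2 = f(0.135000, -2.291084) = -6.531311
  u ← -1.760000 + 0.27·(-6.531311) = -3.523454
x=0.270000, u=-3.523454:
  k1 = f(0.270000, -3.523454) = -15.496704
  k2 = f(0.405000, -5.615509) = -39.643106
  u ← -3.523454 + 0.27·(-39.643106) = -14.227092
u(0.54) ≈ -14.2271

-14.2271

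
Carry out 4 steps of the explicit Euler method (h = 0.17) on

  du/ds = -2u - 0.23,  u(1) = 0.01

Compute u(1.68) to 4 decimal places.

Euler: u_{n+1} = u_n + h·f(s_n, u_n).
s=1.000000, u=0.010000: f=-0.250000 → u ← 0.010000 + 0.17·(-0.250000) = -0.032500
s=1.170000, u=-0.032500: f=-0.165000 → u ← -0.032500 + 0.17·(-0.165000) = -0.060550
s=1.340000, u=-0.060550: f=-0.108900 → u ← -0.060550 + 0.17·(-0.108900) = -0.079063
s=1.510000, u=-0.079063: f=-0.071874 → u ← -0.079063 + 0.17·(-0.071874) = -0.091282
u(1.68) ≈ -0.0913

-0.0913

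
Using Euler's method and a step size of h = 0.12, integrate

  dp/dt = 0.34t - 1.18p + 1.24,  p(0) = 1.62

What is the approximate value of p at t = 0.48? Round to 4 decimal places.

1.3866

Euler: p_{n+1} = p_n + h·f(t_n, p_n).
t=0.000000, p=1.620000: f=-0.671600 → p ← 1.620000 + 0.12·(-0.671600) = 1.539408
t=0.120000, p=1.539408: f=-0.535701 → p ← 1.539408 + 0.12·(-0.535701) = 1.475124
t=0.240000, p=1.475124: f=-0.419046 → p ← 1.475124 + 0.12·(-0.419046) = 1.424838
t=0.360000, p=1.424838: f=-0.318909 → p ← 1.424838 + 0.12·(-0.318909) = 1.386569
p(0.48) ≈ 1.3866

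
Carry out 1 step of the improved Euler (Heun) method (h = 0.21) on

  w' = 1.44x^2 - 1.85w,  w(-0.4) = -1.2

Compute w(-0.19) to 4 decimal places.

-0.8041

Heun: k1 = f(x_n, w_n); k2 = f(x_n + h, w_n + h·k1); w_{n+1} = w_n + (h/2)·(k1 + k2).
x=-0.400000, w=-1.200000:
  k1 = f(-0.400000, -1.200000) = 2.450400
  k2 = f(-0.190000, -0.685416) = 1.320004
  w ← -1.200000 + (0.21/2)·(2.450400 + 1.320004) = -0.804108
w(-0.19) ≈ -0.8041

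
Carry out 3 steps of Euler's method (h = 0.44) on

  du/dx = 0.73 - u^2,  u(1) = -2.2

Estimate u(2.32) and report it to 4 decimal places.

-61.3474

Euler: u_{n+1} = u_n + h·f(x_n, u_n).
x=1.000000, u=-2.200000: f=-4.110000 → u ← -2.200000 + 0.44·(-4.110000) = -4.008400
x=1.440000, u=-4.008400: f=-15.337271 → u ← -4.008400 + 0.44·(-15.337271) = -10.756799
x=1.880000, u=-10.756799: f=-114.978726 → u ← -10.756799 + 0.44·(-114.978726) = -61.347438
u(2.32) ≈ -61.3474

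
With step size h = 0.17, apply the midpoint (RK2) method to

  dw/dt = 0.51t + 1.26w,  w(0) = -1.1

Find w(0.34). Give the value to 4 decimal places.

-1.6508

Midpoint: k1 = f(t_n, w_n); k2 = f(t_n + h/2, w_n + (h/2)·k1); w_{n+1} = w_n + h·k2.
t=0.000000, w=-1.100000:
  k1 = f(0.000000, -1.100000) = -1.386000
  k2 = f(0.085000, -1.217810) = -1.491091
  w ← -1.100000 + 0.17·(-1.491091) = -1.353485
t=0.170000, w=-1.353485:
  k1 = f(0.170000, -1.353485) = -1.618692
  k2 = f(0.255000, -1.491074) = -1.748703
  w ← -1.353485 + 0.17·(-1.748703) = -1.650765
w(0.34) ≈ -1.6508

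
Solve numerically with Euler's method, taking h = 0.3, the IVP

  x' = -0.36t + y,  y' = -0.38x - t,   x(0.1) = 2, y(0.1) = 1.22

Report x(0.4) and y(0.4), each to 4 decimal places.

2.3552, 0.9620

Euler on (x,y): x_{n+1} = x_n + h·x', y_{n+1} = y_n + h·y'.
0.100000: (2.000000, 1.220000); f=(1.184000, -0.860000) → (2.355200, 0.962000)
(x(0.4), y(0.4)) ≈ (2.3552, 0.9620)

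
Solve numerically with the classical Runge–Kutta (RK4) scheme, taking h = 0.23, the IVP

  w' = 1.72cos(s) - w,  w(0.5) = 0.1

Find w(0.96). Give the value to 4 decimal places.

0.5241

RK4: k1 = f(s_n, w_n); k2 = f(s_n + h/2, w_n + (h/2)·k1); k3 = f(s_n + h/2, w_n + (h/2)·k2); k4 = f(s_n + h, w_n + h·k3); w_{n+1} = w_n + (h/6)·(k1 + 2k2 + 2k3 + k4).
s=0.500000, w=0.100000:
  k1 = f(0.500000, 0.100000) = 1.409442
  k2 = f(0.615000, 0.262086) = 1.142764
  k3 = f(0.615000, 0.231418) = 1.173432
  k4 = f(0.730000, 0.369889) = 0.911811
  w ← 0.100000 + (0.23/6)·(k1 + 2k2 + 2k3 + k4) = 0.366556
s=0.730000, w=0.366556:
  k1 = f(0.730000, 0.366556) = 0.915144
  k2 = f(0.845000, 0.471798) = 0.669820
  k3 = f(0.845000, 0.443586) = 0.698032
  k4 = f(0.960000, 0.527104) = 0.459351
  w ← 0.366556 + (0.23/6)·(k1 + 2k2 + 2k3 + k4) = 0.524114
w(0.96) ≈ 0.5241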